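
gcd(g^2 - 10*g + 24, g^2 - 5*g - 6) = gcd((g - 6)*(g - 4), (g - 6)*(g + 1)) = g - 6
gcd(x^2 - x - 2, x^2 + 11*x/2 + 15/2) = 1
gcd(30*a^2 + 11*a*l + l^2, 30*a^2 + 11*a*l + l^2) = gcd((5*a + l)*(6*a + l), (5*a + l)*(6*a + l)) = 30*a^2 + 11*a*l + l^2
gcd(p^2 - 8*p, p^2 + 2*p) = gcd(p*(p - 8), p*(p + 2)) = p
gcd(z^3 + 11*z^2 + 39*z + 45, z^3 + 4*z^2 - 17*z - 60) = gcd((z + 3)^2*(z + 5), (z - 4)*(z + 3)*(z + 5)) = z^2 + 8*z + 15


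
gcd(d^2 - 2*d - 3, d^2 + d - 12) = d - 3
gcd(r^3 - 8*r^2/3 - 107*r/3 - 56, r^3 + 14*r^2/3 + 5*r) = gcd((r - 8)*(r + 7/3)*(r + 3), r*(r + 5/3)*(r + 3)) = r + 3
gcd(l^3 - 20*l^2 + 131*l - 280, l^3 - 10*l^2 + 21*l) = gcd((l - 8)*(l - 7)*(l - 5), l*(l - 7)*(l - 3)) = l - 7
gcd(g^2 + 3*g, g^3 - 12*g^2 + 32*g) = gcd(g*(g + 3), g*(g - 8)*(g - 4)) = g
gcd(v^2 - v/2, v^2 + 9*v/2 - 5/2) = v - 1/2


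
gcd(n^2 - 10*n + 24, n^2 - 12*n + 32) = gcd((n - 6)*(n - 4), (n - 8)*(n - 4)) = n - 4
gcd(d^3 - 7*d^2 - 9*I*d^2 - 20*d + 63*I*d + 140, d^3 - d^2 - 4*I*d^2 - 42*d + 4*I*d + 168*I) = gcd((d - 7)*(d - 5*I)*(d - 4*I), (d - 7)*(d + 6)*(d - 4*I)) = d^2 + d*(-7 - 4*I) + 28*I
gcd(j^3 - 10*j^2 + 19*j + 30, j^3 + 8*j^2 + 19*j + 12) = j + 1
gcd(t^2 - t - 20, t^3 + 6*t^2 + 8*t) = t + 4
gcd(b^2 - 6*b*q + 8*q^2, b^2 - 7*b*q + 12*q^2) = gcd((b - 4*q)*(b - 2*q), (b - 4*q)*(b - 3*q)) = -b + 4*q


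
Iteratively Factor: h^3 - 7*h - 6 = (h - 3)*(h^2 + 3*h + 2) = (h - 3)*(h + 2)*(h + 1)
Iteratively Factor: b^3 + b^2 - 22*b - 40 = (b + 2)*(b^2 - b - 20) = (b + 2)*(b + 4)*(b - 5)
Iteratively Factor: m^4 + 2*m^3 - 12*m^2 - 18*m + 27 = (m - 1)*(m^3 + 3*m^2 - 9*m - 27) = (m - 3)*(m - 1)*(m^2 + 6*m + 9) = (m - 3)*(m - 1)*(m + 3)*(m + 3)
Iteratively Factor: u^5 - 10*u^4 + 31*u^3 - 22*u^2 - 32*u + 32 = (u - 4)*(u^4 - 6*u^3 + 7*u^2 + 6*u - 8) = (u - 4)*(u - 2)*(u^3 - 4*u^2 - u + 4) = (u - 4)*(u - 2)*(u - 1)*(u^2 - 3*u - 4) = (u - 4)*(u - 2)*(u - 1)*(u + 1)*(u - 4)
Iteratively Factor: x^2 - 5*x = (x - 5)*(x)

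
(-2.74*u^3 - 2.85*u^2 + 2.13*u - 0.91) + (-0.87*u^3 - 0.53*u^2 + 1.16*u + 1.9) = -3.61*u^3 - 3.38*u^2 + 3.29*u + 0.99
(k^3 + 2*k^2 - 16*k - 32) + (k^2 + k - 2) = k^3 + 3*k^2 - 15*k - 34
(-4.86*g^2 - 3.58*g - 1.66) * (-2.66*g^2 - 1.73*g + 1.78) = 12.9276*g^4 + 17.9306*g^3 + 1.9582*g^2 - 3.5006*g - 2.9548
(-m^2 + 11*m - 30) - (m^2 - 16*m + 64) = -2*m^2 + 27*m - 94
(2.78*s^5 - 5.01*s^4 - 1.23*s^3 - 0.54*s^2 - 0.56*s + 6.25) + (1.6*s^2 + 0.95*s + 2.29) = 2.78*s^5 - 5.01*s^4 - 1.23*s^3 + 1.06*s^2 + 0.39*s + 8.54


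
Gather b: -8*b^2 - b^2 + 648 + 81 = 729 - 9*b^2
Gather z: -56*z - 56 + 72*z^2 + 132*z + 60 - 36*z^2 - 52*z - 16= 36*z^2 + 24*z - 12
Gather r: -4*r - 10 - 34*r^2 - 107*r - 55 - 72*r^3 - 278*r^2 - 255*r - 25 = -72*r^3 - 312*r^2 - 366*r - 90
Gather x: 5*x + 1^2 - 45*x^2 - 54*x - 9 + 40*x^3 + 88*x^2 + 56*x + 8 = 40*x^3 + 43*x^2 + 7*x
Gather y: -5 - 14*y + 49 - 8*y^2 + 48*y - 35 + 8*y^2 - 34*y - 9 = 0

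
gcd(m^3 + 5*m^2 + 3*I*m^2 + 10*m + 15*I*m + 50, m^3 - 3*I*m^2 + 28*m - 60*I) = m^2 + 3*I*m + 10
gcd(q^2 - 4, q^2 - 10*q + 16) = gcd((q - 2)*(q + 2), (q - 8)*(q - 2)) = q - 2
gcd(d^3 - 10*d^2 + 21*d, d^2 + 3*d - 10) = 1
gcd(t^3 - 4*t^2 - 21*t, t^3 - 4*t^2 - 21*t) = t^3 - 4*t^2 - 21*t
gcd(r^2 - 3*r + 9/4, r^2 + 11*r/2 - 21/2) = r - 3/2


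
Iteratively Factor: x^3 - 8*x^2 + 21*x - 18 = (x - 3)*(x^2 - 5*x + 6) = (x - 3)*(x - 2)*(x - 3)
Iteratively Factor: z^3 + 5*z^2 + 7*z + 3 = (z + 1)*(z^2 + 4*z + 3) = (z + 1)^2*(z + 3)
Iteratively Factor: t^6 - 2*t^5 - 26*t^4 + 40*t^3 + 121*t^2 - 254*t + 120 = (t + 3)*(t^5 - 5*t^4 - 11*t^3 + 73*t^2 - 98*t + 40) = (t - 2)*(t + 3)*(t^4 - 3*t^3 - 17*t^2 + 39*t - 20) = (t - 5)*(t - 2)*(t + 3)*(t^3 + 2*t^2 - 7*t + 4) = (t - 5)*(t - 2)*(t - 1)*(t + 3)*(t^2 + 3*t - 4) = (t - 5)*(t - 2)*(t - 1)^2*(t + 3)*(t + 4)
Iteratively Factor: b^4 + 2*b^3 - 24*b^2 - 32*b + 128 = (b + 4)*(b^3 - 2*b^2 - 16*b + 32) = (b + 4)^2*(b^2 - 6*b + 8) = (b - 4)*(b + 4)^2*(b - 2)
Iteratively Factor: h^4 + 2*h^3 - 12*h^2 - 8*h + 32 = (h + 4)*(h^3 - 2*h^2 - 4*h + 8) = (h - 2)*(h + 4)*(h^2 - 4) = (h - 2)*(h + 2)*(h + 4)*(h - 2)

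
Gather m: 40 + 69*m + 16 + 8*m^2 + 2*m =8*m^2 + 71*m + 56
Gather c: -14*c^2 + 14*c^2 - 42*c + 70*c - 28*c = 0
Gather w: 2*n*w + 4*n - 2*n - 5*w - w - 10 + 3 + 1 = 2*n + w*(2*n - 6) - 6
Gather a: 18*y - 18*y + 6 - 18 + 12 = 0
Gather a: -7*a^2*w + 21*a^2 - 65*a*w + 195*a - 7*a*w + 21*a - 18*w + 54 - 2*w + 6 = a^2*(21 - 7*w) + a*(216 - 72*w) - 20*w + 60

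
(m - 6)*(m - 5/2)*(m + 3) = m^3 - 11*m^2/2 - 21*m/2 + 45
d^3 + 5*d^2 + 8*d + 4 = (d + 1)*(d + 2)^2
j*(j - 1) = j^2 - j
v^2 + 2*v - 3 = (v - 1)*(v + 3)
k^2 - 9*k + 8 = (k - 8)*(k - 1)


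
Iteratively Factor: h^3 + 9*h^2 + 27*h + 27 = (h + 3)*(h^2 + 6*h + 9) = (h + 3)^2*(h + 3)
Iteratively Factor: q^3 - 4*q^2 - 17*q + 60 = (q - 3)*(q^2 - q - 20) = (q - 5)*(q - 3)*(q + 4)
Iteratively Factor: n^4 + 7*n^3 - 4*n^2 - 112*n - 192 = (n - 4)*(n^3 + 11*n^2 + 40*n + 48) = (n - 4)*(n + 4)*(n^2 + 7*n + 12) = (n - 4)*(n + 3)*(n + 4)*(n + 4)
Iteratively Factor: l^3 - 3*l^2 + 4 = (l - 2)*(l^2 - l - 2) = (l - 2)*(l + 1)*(l - 2)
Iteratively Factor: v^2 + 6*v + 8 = (v + 2)*(v + 4)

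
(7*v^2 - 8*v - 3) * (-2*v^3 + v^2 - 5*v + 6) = -14*v^5 + 23*v^4 - 37*v^3 + 79*v^2 - 33*v - 18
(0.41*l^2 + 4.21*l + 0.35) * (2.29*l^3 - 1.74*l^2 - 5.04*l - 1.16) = 0.9389*l^5 + 8.9275*l^4 - 8.5903*l^3 - 22.303*l^2 - 6.6476*l - 0.406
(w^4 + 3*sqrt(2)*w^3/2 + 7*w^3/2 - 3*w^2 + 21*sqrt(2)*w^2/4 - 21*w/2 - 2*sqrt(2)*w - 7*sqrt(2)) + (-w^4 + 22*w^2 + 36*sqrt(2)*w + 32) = 3*sqrt(2)*w^3/2 + 7*w^3/2 + 21*sqrt(2)*w^2/4 + 19*w^2 - 21*w/2 + 34*sqrt(2)*w - 7*sqrt(2) + 32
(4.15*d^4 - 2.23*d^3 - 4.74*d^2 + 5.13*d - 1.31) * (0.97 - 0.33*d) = -1.3695*d^5 + 4.7614*d^4 - 0.5989*d^3 - 6.2907*d^2 + 5.4084*d - 1.2707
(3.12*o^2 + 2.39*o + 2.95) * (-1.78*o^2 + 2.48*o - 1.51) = -5.5536*o^4 + 3.4834*o^3 - 4.035*o^2 + 3.7071*o - 4.4545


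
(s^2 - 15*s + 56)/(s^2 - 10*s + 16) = (s - 7)/(s - 2)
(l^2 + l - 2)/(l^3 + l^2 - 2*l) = 1/l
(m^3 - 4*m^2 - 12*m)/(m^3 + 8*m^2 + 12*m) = (m - 6)/(m + 6)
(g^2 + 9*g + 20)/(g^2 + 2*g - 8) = (g + 5)/(g - 2)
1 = 1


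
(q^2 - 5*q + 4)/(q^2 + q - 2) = (q - 4)/(q + 2)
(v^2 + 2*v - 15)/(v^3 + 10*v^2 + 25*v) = (v - 3)/(v*(v + 5))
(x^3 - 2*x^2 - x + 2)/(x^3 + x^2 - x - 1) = (x - 2)/(x + 1)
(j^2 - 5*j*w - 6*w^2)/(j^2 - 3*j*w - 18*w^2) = (j + w)/(j + 3*w)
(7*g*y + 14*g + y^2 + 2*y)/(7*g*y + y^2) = (y + 2)/y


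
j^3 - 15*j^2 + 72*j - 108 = (j - 6)^2*(j - 3)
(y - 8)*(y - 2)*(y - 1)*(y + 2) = y^4 - 9*y^3 + 4*y^2 + 36*y - 32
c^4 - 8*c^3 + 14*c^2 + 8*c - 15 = (c - 5)*(c - 3)*(c - 1)*(c + 1)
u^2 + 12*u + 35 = (u + 5)*(u + 7)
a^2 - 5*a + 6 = (a - 3)*(a - 2)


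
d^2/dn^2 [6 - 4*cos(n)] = 4*cos(n)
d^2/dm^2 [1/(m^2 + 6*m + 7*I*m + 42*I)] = 2*(-m^2 - 6*m - 7*I*m + (2*m + 6 + 7*I)^2 - 42*I)/(m^2 + 6*m + 7*I*m + 42*I)^3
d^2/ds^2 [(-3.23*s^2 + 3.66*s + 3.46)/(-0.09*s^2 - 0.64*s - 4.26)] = (-0.431388*s^3 - 7.598448*s^2 + 7.223688*s + 137.00944)/(0.000729*s^6 + 0.015552*s^5 + 0.21411*s^4 + 1.7344*s^3 + 10.13454*s^2 + 34.843392*s + 77.308776)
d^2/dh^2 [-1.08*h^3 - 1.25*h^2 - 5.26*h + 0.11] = -6.48*h - 2.5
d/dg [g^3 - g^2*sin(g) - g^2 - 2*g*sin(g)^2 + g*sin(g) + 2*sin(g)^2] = -g^2*cos(g) + 3*g^2 - 2*g*sin(g) - 2*g*sin(2*g) + g*cos(g) - 2*g + sin(g) + 2*sin(2*g) + cos(2*g) - 1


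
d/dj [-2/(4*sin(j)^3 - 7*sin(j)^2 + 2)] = 4*(6*sin(j) - 7)*sin(j)*cos(j)/(4*sin(j)^3 - 7*sin(j)^2 + 2)^2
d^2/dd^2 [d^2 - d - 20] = 2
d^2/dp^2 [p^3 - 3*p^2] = 6*p - 6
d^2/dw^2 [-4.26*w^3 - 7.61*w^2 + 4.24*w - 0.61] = -25.56*w - 15.22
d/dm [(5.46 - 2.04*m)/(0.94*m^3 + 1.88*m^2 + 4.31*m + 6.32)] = (3.8352*m^3 - 11.562*m^2 - 20.5296*m - 36.4254)/(0.8836*m^6 + 3.5344*m^5 + 11.6372*m^4 + 28.0872*m^3 + 42.3393*m^2 + 54.4784*m + 39.9424)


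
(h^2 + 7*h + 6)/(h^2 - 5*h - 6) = (h + 6)/(h - 6)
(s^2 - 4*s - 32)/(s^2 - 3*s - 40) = (s + 4)/(s + 5)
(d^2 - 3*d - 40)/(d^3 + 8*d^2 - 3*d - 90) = (d - 8)/(d^2 + 3*d - 18)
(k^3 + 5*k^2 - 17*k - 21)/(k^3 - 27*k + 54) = (k^2 + 8*k + 7)/(k^2 + 3*k - 18)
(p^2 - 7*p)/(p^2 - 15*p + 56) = p/(p - 8)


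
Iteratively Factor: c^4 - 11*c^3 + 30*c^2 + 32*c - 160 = (c - 5)*(c^3 - 6*c^2 + 32) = (c - 5)*(c - 4)*(c^2 - 2*c - 8) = (c - 5)*(c - 4)^2*(c + 2)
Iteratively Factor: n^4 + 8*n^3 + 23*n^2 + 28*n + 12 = (n + 3)*(n^3 + 5*n^2 + 8*n + 4) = (n + 2)*(n + 3)*(n^2 + 3*n + 2) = (n + 2)^2*(n + 3)*(n + 1)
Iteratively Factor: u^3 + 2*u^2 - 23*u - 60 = (u + 4)*(u^2 - 2*u - 15) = (u - 5)*(u + 4)*(u + 3)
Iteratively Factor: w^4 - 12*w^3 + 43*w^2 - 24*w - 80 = (w - 4)*(w^3 - 8*w^2 + 11*w + 20) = (w - 5)*(w - 4)*(w^2 - 3*w - 4) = (w - 5)*(w - 4)*(w + 1)*(w - 4)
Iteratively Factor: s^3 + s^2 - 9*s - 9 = (s + 1)*(s^2 - 9) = (s - 3)*(s + 1)*(s + 3)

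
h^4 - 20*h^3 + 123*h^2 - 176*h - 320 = (h - 8)^2*(h - 5)*(h + 1)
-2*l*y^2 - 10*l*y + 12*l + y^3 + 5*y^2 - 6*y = (-2*l + y)*(y - 1)*(y + 6)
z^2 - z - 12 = (z - 4)*(z + 3)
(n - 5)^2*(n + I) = n^3 - 10*n^2 + I*n^2 + 25*n - 10*I*n + 25*I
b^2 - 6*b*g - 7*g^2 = (b - 7*g)*(b + g)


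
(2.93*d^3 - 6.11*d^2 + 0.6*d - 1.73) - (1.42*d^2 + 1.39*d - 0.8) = 2.93*d^3 - 7.53*d^2 - 0.79*d - 0.93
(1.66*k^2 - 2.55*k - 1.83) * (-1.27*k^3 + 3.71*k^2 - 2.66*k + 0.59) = -2.1082*k^5 + 9.3971*k^4 - 11.552*k^3 + 0.9731*k^2 + 3.3633*k - 1.0797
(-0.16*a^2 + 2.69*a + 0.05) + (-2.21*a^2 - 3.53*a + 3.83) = -2.37*a^2 - 0.84*a + 3.88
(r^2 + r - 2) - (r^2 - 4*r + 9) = 5*r - 11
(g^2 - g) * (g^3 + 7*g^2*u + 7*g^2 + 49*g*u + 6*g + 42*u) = g^5 + 7*g^4*u + 6*g^4 + 42*g^3*u - g^3 - 7*g^2*u - 6*g^2 - 42*g*u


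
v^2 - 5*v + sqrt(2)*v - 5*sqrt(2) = (v - 5)*(v + sqrt(2))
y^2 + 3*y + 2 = (y + 1)*(y + 2)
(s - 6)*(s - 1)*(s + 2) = s^3 - 5*s^2 - 8*s + 12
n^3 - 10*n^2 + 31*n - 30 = (n - 5)*(n - 3)*(n - 2)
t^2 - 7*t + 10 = (t - 5)*(t - 2)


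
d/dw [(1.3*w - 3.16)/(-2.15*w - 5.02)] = (-28.638*w - 66.8664)/(2.15*w + 5.02)^3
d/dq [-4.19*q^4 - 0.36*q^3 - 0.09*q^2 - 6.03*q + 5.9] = -16.76*q^3 - 1.08*q^2 - 0.18*q - 6.03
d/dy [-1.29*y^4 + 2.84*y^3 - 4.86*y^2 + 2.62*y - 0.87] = -5.16*y^3 + 8.52*y^2 - 9.72*y + 2.62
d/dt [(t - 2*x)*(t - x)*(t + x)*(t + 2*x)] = 4*t^3 - 10*t*x^2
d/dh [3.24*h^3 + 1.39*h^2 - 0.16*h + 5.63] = 9.72*h^2 + 2.78*h - 0.16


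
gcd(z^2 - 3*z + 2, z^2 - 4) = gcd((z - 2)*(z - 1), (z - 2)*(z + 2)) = z - 2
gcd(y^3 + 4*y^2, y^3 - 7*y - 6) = 1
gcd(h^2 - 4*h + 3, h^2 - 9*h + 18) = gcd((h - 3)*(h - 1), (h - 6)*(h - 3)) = h - 3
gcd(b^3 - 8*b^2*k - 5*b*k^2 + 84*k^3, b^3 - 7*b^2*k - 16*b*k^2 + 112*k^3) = b^2 - 11*b*k + 28*k^2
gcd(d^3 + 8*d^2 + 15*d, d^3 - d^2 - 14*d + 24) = 1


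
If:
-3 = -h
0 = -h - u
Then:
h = 3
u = -3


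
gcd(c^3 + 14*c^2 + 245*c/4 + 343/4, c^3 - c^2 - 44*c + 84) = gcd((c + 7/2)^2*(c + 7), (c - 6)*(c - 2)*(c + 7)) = c + 7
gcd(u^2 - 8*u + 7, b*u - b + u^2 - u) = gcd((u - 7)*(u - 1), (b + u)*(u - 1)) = u - 1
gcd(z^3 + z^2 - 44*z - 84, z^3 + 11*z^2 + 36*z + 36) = z^2 + 8*z + 12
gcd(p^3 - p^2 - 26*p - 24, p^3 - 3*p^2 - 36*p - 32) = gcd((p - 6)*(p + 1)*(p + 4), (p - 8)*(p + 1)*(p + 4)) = p^2 + 5*p + 4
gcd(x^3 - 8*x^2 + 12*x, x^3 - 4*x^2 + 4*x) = x^2 - 2*x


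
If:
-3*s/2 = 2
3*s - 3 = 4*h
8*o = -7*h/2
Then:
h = -7/4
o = 49/64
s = -4/3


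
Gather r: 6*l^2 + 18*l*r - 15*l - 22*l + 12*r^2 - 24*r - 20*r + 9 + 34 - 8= 6*l^2 - 37*l + 12*r^2 + r*(18*l - 44) + 35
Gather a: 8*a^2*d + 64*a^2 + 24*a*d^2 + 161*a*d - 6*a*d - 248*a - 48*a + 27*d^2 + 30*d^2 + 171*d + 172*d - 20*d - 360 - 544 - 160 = a^2*(8*d + 64) + a*(24*d^2 + 155*d - 296) + 57*d^2 + 323*d - 1064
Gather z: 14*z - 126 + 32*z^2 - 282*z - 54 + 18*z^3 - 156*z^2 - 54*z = 18*z^3 - 124*z^2 - 322*z - 180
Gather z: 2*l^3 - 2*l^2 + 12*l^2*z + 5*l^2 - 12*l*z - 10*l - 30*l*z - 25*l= 2*l^3 + 3*l^2 - 35*l + z*(12*l^2 - 42*l)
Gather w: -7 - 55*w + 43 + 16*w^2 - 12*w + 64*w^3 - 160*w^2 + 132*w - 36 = 64*w^3 - 144*w^2 + 65*w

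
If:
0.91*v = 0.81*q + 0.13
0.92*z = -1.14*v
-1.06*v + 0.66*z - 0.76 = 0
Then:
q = -0.62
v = -0.40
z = 0.50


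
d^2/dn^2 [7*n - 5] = 0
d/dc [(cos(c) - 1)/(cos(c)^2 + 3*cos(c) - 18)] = (cos(c)^2 - 2*cos(c) + 15)*sin(c)/(cos(c)^2 + 3*cos(c) - 18)^2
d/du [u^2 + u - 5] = 2*u + 1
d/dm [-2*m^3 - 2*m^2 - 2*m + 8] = -6*m^2 - 4*m - 2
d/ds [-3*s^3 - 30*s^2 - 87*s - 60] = -9*s^2 - 60*s - 87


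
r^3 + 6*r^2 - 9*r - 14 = (r - 2)*(r + 1)*(r + 7)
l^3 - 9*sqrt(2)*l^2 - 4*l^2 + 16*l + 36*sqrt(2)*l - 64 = (l - 4)*(l - 8*sqrt(2))*(l - sqrt(2))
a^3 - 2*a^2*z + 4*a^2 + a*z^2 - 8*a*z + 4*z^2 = (a + 4)*(a - z)^2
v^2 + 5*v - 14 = (v - 2)*(v + 7)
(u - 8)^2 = u^2 - 16*u + 64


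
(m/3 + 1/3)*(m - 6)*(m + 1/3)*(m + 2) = m^4/3 - 8*m^3/9 - 17*m^2/3 - 52*m/9 - 4/3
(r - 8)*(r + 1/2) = r^2 - 15*r/2 - 4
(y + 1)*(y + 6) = y^2 + 7*y + 6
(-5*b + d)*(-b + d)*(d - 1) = 5*b^2*d - 5*b^2 - 6*b*d^2 + 6*b*d + d^3 - d^2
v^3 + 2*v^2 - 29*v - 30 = (v - 5)*(v + 1)*(v + 6)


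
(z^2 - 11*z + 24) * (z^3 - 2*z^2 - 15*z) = z^5 - 13*z^4 + 31*z^3 + 117*z^2 - 360*z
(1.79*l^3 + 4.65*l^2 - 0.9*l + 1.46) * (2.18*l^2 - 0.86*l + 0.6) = 3.9022*l^5 + 8.5976*l^4 - 4.887*l^3 + 6.7468*l^2 - 1.7956*l + 0.876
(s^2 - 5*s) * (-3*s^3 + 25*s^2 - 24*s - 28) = -3*s^5 + 40*s^4 - 149*s^3 + 92*s^2 + 140*s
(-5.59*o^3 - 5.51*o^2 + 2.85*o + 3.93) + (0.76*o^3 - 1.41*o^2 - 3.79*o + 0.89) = -4.83*o^3 - 6.92*o^2 - 0.94*o + 4.82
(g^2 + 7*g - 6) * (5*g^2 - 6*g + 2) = 5*g^4 + 29*g^3 - 70*g^2 + 50*g - 12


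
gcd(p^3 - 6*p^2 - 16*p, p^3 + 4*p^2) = p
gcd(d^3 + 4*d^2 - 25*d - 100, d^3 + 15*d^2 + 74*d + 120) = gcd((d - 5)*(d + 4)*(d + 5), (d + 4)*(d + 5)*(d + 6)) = d^2 + 9*d + 20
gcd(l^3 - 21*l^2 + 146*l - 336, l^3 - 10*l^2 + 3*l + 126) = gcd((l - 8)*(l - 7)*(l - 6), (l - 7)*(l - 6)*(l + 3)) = l^2 - 13*l + 42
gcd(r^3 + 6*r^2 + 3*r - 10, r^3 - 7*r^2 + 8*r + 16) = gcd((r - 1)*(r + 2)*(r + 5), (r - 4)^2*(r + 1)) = 1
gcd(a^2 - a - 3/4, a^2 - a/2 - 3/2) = a - 3/2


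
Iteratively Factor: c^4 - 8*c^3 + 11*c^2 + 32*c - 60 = (c - 3)*(c^3 - 5*c^2 - 4*c + 20) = (c - 3)*(c + 2)*(c^2 - 7*c + 10) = (c - 5)*(c - 3)*(c + 2)*(c - 2)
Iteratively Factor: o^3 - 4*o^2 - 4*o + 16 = (o - 2)*(o^2 - 2*o - 8) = (o - 2)*(o + 2)*(o - 4)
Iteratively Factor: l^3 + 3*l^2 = (l)*(l^2 + 3*l) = l*(l + 3)*(l)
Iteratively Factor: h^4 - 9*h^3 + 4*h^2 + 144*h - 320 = (h - 4)*(h^3 - 5*h^2 - 16*h + 80) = (h - 5)*(h - 4)*(h^2 - 16) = (h - 5)*(h - 4)^2*(h + 4)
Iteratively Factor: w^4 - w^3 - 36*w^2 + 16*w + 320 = (w - 5)*(w^3 + 4*w^2 - 16*w - 64) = (w - 5)*(w - 4)*(w^2 + 8*w + 16) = (w - 5)*(w - 4)*(w + 4)*(w + 4)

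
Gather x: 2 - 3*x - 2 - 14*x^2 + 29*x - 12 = -14*x^2 + 26*x - 12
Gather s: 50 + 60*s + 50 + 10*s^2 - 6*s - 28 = 10*s^2 + 54*s + 72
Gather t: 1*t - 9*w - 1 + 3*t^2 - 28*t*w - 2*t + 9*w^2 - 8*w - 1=3*t^2 + t*(-28*w - 1) + 9*w^2 - 17*w - 2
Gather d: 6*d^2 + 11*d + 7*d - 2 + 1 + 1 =6*d^2 + 18*d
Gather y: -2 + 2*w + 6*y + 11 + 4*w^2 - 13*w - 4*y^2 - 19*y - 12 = 4*w^2 - 11*w - 4*y^2 - 13*y - 3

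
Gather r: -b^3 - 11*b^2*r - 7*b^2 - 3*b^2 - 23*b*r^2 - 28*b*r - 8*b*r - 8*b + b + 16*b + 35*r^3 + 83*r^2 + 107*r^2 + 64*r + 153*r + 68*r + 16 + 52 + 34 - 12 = -b^3 - 10*b^2 + 9*b + 35*r^3 + r^2*(190 - 23*b) + r*(-11*b^2 - 36*b + 285) + 90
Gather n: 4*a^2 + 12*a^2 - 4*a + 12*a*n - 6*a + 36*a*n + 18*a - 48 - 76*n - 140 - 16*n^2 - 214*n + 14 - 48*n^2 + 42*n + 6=16*a^2 + 8*a - 64*n^2 + n*(48*a - 248) - 168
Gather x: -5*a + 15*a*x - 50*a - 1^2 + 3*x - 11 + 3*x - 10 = -55*a + x*(15*a + 6) - 22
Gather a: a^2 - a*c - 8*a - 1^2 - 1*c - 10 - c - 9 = a^2 + a*(-c - 8) - 2*c - 20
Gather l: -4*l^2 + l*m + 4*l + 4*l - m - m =-4*l^2 + l*(m + 8) - 2*m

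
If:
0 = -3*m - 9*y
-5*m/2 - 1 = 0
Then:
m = -2/5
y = 2/15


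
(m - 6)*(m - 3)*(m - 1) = m^3 - 10*m^2 + 27*m - 18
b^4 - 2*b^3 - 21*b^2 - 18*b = b*(b - 6)*(b + 1)*(b + 3)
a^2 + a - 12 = (a - 3)*(a + 4)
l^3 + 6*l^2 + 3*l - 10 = (l - 1)*(l + 2)*(l + 5)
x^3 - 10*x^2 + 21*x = x*(x - 7)*(x - 3)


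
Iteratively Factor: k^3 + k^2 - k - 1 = (k - 1)*(k^2 + 2*k + 1) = (k - 1)*(k + 1)*(k + 1)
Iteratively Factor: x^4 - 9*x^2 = (x + 3)*(x^3 - 3*x^2) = (x - 3)*(x + 3)*(x^2) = x*(x - 3)*(x + 3)*(x)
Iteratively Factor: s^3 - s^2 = (s)*(s^2 - s) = s^2*(s - 1)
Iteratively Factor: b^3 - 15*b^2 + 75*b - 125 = (b - 5)*(b^2 - 10*b + 25) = (b - 5)^2*(b - 5)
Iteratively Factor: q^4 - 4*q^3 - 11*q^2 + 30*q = (q + 3)*(q^3 - 7*q^2 + 10*q) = (q - 2)*(q + 3)*(q^2 - 5*q) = q*(q - 2)*(q + 3)*(q - 5)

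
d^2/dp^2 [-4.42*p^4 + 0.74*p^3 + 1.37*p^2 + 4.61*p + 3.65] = -53.04*p^2 + 4.44*p + 2.74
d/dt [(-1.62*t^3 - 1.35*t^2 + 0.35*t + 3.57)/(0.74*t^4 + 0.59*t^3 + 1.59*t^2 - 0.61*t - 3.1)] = (1.1988*t^6 + 1.998*t^5 - 2.5563*t^4 - 9.0038*t^3 + 9.0141*t^2 - 2.9826*t + 1.0927)/(0.5476*t^8 + 0.8732*t^7 + 2.7013*t^6 + 0.9734*t^5 - 2.7797*t^4 - 5.5978*t^3 - 9.4859*t^2 + 3.782*t + 9.61)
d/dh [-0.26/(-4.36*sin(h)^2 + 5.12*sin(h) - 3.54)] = (1.3312 - 2.2672*sin(h))*cos(h)/(4.36*sin(h)^2 - 5.12*sin(h) + 3.54)^2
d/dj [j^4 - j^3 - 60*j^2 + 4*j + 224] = 4*j^3 - 3*j^2 - 120*j + 4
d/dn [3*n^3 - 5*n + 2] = 9*n^2 - 5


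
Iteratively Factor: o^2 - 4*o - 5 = (o - 5)*(o + 1)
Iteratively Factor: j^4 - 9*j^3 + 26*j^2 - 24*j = (j - 2)*(j^3 - 7*j^2 + 12*j) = j*(j - 2)*(j^2 - 7*j + 12) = j*(j - 3)*(j - 2)*(j - 4)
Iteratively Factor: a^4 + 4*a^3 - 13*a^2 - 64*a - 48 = (a + 1)*(a^3 + 3*a^2 - 16*a - 48) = (a + 1)*(a + 3)*(a^2 - 16) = (a - 4)*(a + 1)*(a + 3)*(a + 4)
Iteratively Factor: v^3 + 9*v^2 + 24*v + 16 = (v + 4)*(v^2 + 5*v + 4) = (v + 4)^2*(v + 1)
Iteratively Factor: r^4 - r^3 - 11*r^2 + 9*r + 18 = (r - 2)*(r^3 + r^2 - 9*r - 9) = (r - 3)*(r - 2)*(r^2 + 4*r + 3) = (r - 3)*(r - 2)*(r + 1)*(r + 3)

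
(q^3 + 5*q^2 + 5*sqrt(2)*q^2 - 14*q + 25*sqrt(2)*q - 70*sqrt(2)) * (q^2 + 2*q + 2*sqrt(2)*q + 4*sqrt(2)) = q^5 + 7*q^4 + 7*sqrt(2)*q^4 + 16*q^3 + 49*sqrt(2)*q^3 - 28*sqrt(2)*q^2 + 112*q^2 - 196*sqrt(2)*q - 80*q - 560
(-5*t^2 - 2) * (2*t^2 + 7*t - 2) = -10*t^4 - 35*t^3 + 6*t^2 - 14*t + 4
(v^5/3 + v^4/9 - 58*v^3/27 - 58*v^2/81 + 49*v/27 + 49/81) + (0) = v^5/3 + v^4/9 - 58*v^3/27 - 58*v^2/81 + 49*v/27 + 49/81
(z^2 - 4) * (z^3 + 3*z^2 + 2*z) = z^5 + 3*z^4 - 2*z^3 - 12*z^2 - 8*z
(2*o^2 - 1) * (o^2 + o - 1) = 2*o^4 + 2*o^3 - 3*o^2 - o + 1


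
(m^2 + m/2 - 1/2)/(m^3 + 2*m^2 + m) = (m - 1/2)/(m*(m + 1))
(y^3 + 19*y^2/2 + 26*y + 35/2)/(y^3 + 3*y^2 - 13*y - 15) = (y + 7/2)/(y - 3)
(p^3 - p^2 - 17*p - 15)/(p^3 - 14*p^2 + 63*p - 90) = (p^2 + 4*p + 3)/(p^2 - 9*p + 18)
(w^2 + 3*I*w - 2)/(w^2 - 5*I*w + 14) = (w + I)/(w - 7*I)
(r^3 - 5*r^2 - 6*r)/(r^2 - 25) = r*(r^2 - 5*r - 6)/(r^2 - 25)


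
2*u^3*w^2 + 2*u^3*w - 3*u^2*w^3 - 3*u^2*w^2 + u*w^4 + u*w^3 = w*(-2*u + w)*(-u + w)*(u*w + u)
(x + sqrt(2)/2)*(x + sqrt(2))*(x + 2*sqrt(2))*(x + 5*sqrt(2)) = x^4 + 17*sqrt(2)*x^3/2 + 42*x^2 + 37*sqrt(2)*x + 20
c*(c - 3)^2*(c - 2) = c^4 - 8*c^3 + 21*c^2 - 18*c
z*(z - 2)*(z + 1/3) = z^3 - 5*z^2/3 - 2*z/3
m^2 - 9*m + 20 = (m - 5)*(m - 4)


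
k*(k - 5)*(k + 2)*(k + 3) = k^4 - 19*k^2 - 30*k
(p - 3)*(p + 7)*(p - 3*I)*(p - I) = p^4 + 4*p^3 - 4*I*p^3 - 24*p^2 - 16*I*p^2 - 12*p + 84*I*p + 63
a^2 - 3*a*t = a*(a - 3*t)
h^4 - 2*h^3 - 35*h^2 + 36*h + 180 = (h - 6)*(h - 3)*(h + 2)*(h + 5)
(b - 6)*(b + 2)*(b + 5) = b^3 + b^2 - 32*b - 60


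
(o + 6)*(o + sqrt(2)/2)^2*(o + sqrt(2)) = o^4 + 2*sqrt(2)*o^3 + 6*o^3 + 5*o^2/2 + 12*sqrt(2)*o^2 + sqrt(2)*o/2 + 15*o + 3*sqrt(2)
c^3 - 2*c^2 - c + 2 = (c - 2)*(c - 1)*(c + 1)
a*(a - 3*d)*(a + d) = a^3 - 2*a^2*d - 3*a*d^2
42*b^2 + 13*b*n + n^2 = (6*b + n)*(7*b + n)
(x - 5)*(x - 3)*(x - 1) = x^3 - 9*x^2 + 23*x - 15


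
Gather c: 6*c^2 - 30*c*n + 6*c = 6*c^2 + c*(6 - 30*n)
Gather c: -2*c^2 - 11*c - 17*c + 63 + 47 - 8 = -2*c^2 - 28*c + 102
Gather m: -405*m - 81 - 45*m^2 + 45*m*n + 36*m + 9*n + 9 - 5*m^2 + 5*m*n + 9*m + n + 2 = -50*m^2 + m*(50*n - 360) + 10*n - 70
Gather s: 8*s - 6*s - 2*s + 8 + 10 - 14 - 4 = 0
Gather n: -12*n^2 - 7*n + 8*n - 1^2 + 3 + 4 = -12*n^2 + n + 6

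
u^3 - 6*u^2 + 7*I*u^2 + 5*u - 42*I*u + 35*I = (u - 5)*(u - 1)*(u + 7*I)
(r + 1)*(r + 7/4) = r^2 + 11*r/4 + 7/4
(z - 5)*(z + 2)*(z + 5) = z^3 + 2*z^2 - 25*z - 50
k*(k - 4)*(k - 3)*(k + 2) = k^4 - 5*k^3 - 2*k^2 + 24*k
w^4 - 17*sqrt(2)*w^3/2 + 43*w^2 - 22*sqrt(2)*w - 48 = (w - 4*sqrt(2))*(w - 3*sqrt(2))*(w - 2*sqrt(2))*(w + sqrt(2)/2)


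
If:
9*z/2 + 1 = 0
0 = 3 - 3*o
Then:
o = 1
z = -2/9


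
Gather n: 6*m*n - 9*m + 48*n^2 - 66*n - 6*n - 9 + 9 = -9*m + 48*n^2 + n*(6*m - 72)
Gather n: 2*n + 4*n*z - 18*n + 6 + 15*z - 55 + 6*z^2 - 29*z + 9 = n*(4*z - 16) + 6*z^2 - 14*z - 40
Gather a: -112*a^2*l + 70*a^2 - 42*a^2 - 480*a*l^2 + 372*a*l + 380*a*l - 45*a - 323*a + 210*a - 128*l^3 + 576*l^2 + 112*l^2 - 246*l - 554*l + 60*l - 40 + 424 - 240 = a^2*(28 - 112*l) + a*(-480*l^2 + 752*l - 158) - 128*l^3 + 688*l^2 - 740*l + 144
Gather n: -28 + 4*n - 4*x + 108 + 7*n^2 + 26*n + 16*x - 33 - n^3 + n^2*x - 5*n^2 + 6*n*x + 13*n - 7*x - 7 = -n^3 + n^2*(x + 2) + n*(6*x + 43) + 5*x + 40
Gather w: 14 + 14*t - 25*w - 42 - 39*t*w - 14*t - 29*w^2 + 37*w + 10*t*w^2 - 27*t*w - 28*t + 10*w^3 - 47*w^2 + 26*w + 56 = -28*t + 10*w^3 + w^2*(10*t - 76) + w*(38 - 66*t) + 28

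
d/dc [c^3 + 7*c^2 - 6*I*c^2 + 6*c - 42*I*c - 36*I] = 3*c^2 + c*(14 - 12*I) + 6 - 42*I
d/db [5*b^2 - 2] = 10*b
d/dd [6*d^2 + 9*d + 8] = 12*d + 9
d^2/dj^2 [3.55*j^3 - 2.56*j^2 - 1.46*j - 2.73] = 21.3*j - 5.12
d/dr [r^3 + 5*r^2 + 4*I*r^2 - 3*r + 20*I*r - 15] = 3*r^2 + r*(10 + 8*I) - 3 + 20*I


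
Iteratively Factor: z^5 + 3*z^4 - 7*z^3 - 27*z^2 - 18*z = (z - 3)*(z^4 + 6*z^3 + 11*z^2 + 6*z) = (z - 3)*(z + 1)*(z^3 + 5*z^2 + 6*z) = (z - 3)*(z + 1)*(z + 3)*(z^2 + 2*z) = z*(z - 3)*(z + 1)*(z + 3)*(z + 2)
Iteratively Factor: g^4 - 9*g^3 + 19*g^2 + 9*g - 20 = (g - 1)*(g^3 - 8*g^2 + 11*g + 20) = (g - 5)*(g - 1)*(g^2 - 3*g - 4) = (g - 5)*(g - 1)*(g + 1)*(g - 4)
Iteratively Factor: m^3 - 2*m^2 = (m)*(m^2 - 2*m) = m^2*(m - 2)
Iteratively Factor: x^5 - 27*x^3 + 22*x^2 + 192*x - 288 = (x + 4)*(x^4 - 4*x^3 - 11*x^2 + 66*x - 72) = (x - 2)*(x + 4)*(x^3 - 2*x^2 - 15*x + 36) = (x - 2)*(x + 4)^2*(x^2 - 6*x + 9) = (x - 3)*(x - 2)*(x + 4)^2*(x - 3)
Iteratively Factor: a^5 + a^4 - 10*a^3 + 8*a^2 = (a - 1)*(a^4 + 2*a^3 - 8*a^2) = a*(a - 1)*(a^3 + 2*a^2 - 8*a) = a*(a - 1)*(a + 4)*(a^2 - 2*a) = a^2*(a - 1)*(a + 4)*(a - 2)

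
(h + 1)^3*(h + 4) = h^4 + 7*h^3 + 15*h^2 + 13*h + 4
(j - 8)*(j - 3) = j^2 - 11*j + 24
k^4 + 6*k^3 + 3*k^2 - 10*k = k*(k - 1)*(k + 2)*(k + 5)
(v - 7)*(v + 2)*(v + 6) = v^3 + v^2 - 44*v - 84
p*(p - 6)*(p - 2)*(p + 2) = p^4 - 6*p^3 - 4*p^2 + 24*p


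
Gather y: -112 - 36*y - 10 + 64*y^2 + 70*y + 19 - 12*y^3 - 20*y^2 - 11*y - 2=-12*y^3 + 44*y^2 + 23*y - 105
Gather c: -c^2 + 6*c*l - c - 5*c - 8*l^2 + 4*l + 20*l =-c^2 + c*(6*l - 6) - 8*l^2 + 24*l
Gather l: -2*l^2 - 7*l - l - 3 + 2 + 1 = -2*l^2 - 8*l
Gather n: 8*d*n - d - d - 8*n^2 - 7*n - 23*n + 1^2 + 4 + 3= -2*d - 8*n^2 + n*(8*d - 30) + 8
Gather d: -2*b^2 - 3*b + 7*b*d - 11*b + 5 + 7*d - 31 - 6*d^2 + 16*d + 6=-2*b^2 - 14*b - 6*d^2 + d*(7*b + 23) - 20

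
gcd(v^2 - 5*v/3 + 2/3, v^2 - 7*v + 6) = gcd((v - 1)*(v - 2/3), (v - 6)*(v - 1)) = v - 1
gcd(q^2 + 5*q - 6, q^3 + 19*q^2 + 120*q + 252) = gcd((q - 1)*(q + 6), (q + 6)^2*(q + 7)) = q + 6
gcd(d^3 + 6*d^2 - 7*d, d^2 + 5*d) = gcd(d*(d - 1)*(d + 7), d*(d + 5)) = d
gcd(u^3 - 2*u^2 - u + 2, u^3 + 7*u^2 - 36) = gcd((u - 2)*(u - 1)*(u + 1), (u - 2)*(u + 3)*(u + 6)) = u - 2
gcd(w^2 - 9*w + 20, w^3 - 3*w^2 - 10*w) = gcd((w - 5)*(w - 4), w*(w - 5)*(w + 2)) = w - 5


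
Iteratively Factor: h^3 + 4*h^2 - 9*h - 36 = (h - 3)*(h^2 + 7*h + 12) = (h - 3)*(h + 3)*(h + 4)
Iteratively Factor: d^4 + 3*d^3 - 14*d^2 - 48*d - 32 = (d - 4)*(d^3 + 7*d^2 + 14*d + 8) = (d - 4)*(d + 1)*(d^2 + 6*d + 8) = (d - 4)*(d + 1)*(d + 4)*(d + 2)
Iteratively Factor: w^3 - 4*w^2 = (w)*(w^2 - 4*w) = w*(w - 4)*(w)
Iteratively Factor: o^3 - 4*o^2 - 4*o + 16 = (o - 4)*(o^2 - 4) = (o - 4)*(o - 2)*(o + 2)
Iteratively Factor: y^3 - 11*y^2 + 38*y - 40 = (y - 2)*(y^2 - 9*y + 20) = (y - 4)*(y - 2)*(y - 5)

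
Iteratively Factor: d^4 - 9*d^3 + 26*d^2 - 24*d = (d - 2)*(d^3 - 7*d^2 + 12*d) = (d - 4)*(d - 2)*(d^2 - 3*d) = (d - 4)*(d - 3)*(d - 2)*(d)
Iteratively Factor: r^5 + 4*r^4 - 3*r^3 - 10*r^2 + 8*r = (r)*(r^4 + 4*r^3 - 3*r^2 - 10*r + 8) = r*(r + 4)*(r^3 - 3*r + 2) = r*(r + 2)*(r + 4)*(r^2 - 2*r + 1) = r*(r - 1)*(r + 2)*(r + 4)*(r - 1)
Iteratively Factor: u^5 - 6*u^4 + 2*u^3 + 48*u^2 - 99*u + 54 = (u - 1)*(u^4 - 5*u^3 - 3*u^2 + 45*u - 54) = (u - 1)*(u + 3)*(u^3 - 8*u^2 + 21*u - 18) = (u - 3)*(u - 1)*(u + 3)*(u^2 - 5*u + 6) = (u - 3)^2*(u - 1)*(u + 3)*(u - 2)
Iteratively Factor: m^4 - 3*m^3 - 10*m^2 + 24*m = (m - 2)*(m^3 - m^2 - 12*m) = (m - 2)*(m + 3)*(m^2 - 4*m) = (m - 4)*(m - 2)*(m + 3)*(m)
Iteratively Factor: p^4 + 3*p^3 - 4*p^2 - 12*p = (p - 2)*(p^3 + 5*p^2 + 6*p) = p*(p - 2)*(p^2 + 5*p + 6) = p*(p - 2)*(p + 3)*(p + 2)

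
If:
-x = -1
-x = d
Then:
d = -1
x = 1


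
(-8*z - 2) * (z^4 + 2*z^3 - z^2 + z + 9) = -8*z^5 - 18*z^4 + 4*z^3 - 6*z^2 - 74*z - 18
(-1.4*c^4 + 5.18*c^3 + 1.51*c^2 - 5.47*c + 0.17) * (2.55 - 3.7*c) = 5.18*c^5 - 22.736*c^4 + 7.622*c^3 + 24.0895*c^2 - 14.5775*c + 0.4335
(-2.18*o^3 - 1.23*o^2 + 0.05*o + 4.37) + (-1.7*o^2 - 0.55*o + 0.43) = -2.18*o^3 - 2.93*o^2 - 0.5*o + 4.8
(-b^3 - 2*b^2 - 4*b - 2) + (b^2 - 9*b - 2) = -b^3 - b^2 - 13*b - 4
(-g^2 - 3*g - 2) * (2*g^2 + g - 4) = -2*g^4 - 7*g^3 - 3*g^2 + 10*g + 8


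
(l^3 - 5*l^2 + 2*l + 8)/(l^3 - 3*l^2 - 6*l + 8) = (l^2 - l - 2)/(l^2 + l - 2)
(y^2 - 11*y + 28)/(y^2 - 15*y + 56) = (y - 4)/(y - 8)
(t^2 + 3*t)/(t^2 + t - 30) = t*(t + 3)/(t^2 + t - 30)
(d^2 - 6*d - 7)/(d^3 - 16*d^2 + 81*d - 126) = (d + 1)/(d^2 - 9*d + 18)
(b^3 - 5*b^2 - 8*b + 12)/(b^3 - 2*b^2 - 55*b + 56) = (b^2 - 4*b - 12)/(b^2 - b - 56)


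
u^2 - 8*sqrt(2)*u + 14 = (u - 7*sqrt(2))*(u - sqrt(2))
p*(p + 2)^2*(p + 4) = p^4 + 8*p^3 + 20*p^2 + 16*p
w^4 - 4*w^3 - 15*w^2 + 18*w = w*(w - 6)*(w - 1)*(w + 3)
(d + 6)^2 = d^2 + 12*d + 36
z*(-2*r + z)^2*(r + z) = 4*r^3*z - 3*r*z^3 + z^4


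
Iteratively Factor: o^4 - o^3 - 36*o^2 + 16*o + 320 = (o + 4)*(o^3 - 5*o^2 - 16*o + 80) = (o - 4)*(o + 4)*(o^2 - o - 20) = (o - 4)*(o + 4)^2*(o - 5)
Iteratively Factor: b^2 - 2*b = (b - 2)*(b)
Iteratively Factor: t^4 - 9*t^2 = (t - 3)*(t^3 + 3*t^2) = t*(t - 3)*(t^2 + 3*t) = t^2*(t - 3)*(t + 3)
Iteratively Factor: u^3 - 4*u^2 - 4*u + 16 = (u - 4)*(u^2 - 4) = (u - 4)*(u - 2)*(u + 2)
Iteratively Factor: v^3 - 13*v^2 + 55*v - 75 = (v - 5)*(v^2 - 8*v + 15) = (v - 5)^2*(v - 3)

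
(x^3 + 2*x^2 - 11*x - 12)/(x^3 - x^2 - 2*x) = (x^2 + x - 12)/(x*(x - 2))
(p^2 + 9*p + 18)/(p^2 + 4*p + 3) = (p + 6)/(p + 1)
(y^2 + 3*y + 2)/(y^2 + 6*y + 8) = (y + 1)/(y + 4)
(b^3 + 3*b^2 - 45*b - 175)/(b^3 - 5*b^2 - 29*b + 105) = (b + 5)/(b - 3)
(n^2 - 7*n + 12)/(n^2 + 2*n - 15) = (n - 4)/(n + 5)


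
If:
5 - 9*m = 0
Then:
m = 5/9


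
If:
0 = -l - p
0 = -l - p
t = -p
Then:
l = t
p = -t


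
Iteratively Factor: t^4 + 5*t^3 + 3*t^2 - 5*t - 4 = (t - 1)*(t^3 + 6*t^2 + 9*t + 4) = (t - 1)*(t + 1)*(t^2 + 5*t + 4) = (t - 1)*(t + 1)^2*(t + 4)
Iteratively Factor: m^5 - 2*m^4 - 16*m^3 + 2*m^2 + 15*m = (m - 5)*(m^4 + 3*m^3 - m^2 - 3*m) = (m - 5)*(m + 1)*(m^3 + 2*m^2 - 3*m) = m*(m - 5)*(m + 1)*(m^2 + 2*m - 3) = m*(m - 5)*(m - 1)*(m + 1)*(m + 3)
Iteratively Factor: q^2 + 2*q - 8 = (q - 2)*(q + 4)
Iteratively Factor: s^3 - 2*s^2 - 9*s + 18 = (s - 2)*(s^2 - 9) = (s - 3)*(s - 2)*(s + 3)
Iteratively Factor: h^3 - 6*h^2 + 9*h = (h - 3)*(h^2 - 3*h) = h*(h - 3)*(h - 3)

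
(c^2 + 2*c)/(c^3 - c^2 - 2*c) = (c + 2)/(c^2 - c - 2)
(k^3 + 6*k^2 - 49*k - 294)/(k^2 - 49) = k + 6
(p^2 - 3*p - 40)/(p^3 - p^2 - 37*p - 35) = (p - 8)/(p^2 - 6*p - 7)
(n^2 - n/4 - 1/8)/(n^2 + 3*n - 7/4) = (4*n + 1)/(2*(2*n + 7))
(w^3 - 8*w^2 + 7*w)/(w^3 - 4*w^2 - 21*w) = (w - 1)/(w + 3)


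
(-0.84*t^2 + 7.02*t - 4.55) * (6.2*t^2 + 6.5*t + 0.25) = -5.208*t^4 + 38.064*t^3 + 17.21*t^2 - 27.82*t - 1.1375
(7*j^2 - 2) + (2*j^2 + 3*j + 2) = 9*j^2 + 3*j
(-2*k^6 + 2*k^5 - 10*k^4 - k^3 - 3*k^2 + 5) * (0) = 0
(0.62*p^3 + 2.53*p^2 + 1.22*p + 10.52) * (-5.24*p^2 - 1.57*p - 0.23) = -3.2488*p^5 - 14.2306*p^4 - 10.5075*p^3 - 57.6221*p^2 - 16.797*p - 2.4196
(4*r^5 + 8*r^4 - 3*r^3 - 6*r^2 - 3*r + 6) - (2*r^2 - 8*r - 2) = 4*r^5 + 8*r^4 - 3*r^3 - 8*r^2 + 5*r + 8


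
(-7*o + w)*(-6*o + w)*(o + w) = 42*o^3 + 29*o^2*w - 12*o*w^2 + w^3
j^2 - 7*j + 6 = (j - 6)*(j - 1)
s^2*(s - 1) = s^3 - s^2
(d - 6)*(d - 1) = d^2 - 7*d + 6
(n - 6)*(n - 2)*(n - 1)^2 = n^4 - 10*n^3 + 29*n^2 - 32*n + 12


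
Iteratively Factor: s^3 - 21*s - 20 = (s + 4)*(s^2 - 4*s - 5) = (s - 5)*(s + 4)*(s + 1)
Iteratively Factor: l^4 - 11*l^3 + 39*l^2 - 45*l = (l - 3)*(l^3 - 8*l^2 + 15*l) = (l - 5)*(l - 3)*(l^2 - 3*l) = l*(l - 5)*(l - 3)*(l - 3)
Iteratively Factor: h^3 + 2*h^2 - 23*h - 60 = (h + 3)*(h^2 - h - 20) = (h - 5)*(h + 3)*(h + 4)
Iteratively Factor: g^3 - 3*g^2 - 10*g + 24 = (g - 4)*(g^2 + g - 6) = (g - 4)*(g - 2)*(g + 3)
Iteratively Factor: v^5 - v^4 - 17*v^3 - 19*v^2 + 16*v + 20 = (v - 5)*(v^4 + 4*v^3 + 3*v^2 - 4*v - 4) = (v - 5)*(v + 1)*(v^3 + 3*v^2 - 4) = (v - 5)*(v + 1)*(v + 2)*(v^2 + v - 2) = (v - 5)*(v - 1)*(v + 1)*(v + 2)*(v + 2)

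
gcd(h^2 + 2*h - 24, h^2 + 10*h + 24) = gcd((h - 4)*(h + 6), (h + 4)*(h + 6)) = h + 6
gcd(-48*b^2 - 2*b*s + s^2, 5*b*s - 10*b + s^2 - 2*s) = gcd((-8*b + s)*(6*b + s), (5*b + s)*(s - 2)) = 1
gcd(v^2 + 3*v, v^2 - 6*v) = v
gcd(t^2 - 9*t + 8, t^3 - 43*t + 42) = t - 1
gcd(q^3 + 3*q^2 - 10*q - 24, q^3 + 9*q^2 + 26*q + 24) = q^2 + 6*q + 8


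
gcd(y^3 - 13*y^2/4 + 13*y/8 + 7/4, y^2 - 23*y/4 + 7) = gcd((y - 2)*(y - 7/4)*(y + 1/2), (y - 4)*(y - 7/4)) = y - 7/4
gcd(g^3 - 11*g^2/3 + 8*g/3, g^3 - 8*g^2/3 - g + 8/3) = g^2 - 11*g/3 + 8/3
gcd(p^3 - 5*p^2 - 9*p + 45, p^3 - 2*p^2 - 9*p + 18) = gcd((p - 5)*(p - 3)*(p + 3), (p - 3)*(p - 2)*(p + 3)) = p^2 - 9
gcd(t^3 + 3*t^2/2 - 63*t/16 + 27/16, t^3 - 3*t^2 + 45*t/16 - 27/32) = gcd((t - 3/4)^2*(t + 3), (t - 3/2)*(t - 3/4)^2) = t^2 - 3*t/2 + 9/16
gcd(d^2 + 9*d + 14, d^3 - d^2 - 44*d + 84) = d + 7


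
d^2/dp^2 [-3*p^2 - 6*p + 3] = -6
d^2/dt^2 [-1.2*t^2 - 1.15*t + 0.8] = -2.40000000000000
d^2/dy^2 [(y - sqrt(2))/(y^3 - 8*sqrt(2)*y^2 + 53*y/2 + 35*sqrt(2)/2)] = 24*(2*y^5 - 20*sqrt(2)*y^4 + 153*y^3 - 379*sqrt(2)*y^2 + 1478*y - 964*sqrt(2))/(8*y^9 - 192*sqrt(2)*y^8 + 3708*y^7 - 17948*sqrt(2)*y^6 + 84822*y^5 - 58812*sqrt(2)*y^4 - 192583*y^3 + 177345*sqrt(2)*y^2 + 389550*y + 85750*sqrt(2))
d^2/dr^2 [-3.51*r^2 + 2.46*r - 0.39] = -7.02000000000000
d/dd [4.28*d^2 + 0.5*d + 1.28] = 8.56*d + 0.5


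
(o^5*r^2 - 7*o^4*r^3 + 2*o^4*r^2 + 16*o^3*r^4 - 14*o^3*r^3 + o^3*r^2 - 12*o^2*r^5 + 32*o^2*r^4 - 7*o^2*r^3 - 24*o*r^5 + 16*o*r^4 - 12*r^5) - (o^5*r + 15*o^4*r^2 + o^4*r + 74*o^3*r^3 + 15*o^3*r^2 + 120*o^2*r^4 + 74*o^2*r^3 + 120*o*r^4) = o^5*r^2 - o^5*r - 7*o^4*r^3 - 13*o^4*r^2 - o^4*r + 16*o^3*r^4 - 88*o^3*r^3 - 14*o^3*r^2 - 12*o^2*r^5 - 88*o^2*r^4 - 81*o^2*r^3 - 24*o*r^5 - 104*o*r^4 - 12*r^5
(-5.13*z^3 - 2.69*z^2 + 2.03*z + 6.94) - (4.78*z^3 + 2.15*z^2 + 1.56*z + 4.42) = -9.91*z^3 - 4.84*z^2 + 0.47*z + 2.52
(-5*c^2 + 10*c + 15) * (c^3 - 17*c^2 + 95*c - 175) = -5*c^5 + 95*c^4 - 630*c^3 + 1570*c^2 - 325*c - 2625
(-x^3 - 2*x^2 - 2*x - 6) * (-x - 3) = x^4 + 5*x^3 + 8*x^2 + 12*x + 18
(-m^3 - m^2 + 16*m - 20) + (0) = -m^3 - m^2 + 16*m - 20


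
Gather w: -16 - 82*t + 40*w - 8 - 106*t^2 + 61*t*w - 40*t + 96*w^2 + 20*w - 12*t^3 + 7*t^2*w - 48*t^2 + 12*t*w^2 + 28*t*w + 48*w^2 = -12*t^3 - 154*t^2 - 122*t + w^2*(12*t + 144) + w*(7*t^2 + 89*t + 60) - 24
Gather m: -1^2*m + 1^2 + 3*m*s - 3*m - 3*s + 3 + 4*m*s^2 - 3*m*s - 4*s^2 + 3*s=m*(4*s^2 - 4) - 4*s^2 + 4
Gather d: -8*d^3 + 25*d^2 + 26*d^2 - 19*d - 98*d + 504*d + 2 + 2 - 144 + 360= -8*d^3 + 51*d^2 + 387*d + 220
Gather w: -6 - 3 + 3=-6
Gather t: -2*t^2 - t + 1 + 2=-2*t^2 - t + 3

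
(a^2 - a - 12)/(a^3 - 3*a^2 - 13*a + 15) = (a - 4)/(a^2 - 6*a + 5)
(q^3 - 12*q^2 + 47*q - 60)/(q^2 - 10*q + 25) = (q^2 - 7*q + 12)/(q - 5)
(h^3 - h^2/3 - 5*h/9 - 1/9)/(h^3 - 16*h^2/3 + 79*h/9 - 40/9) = (9*h^2 + 6*h + 1)/(9*h^2 - 39*h + 40)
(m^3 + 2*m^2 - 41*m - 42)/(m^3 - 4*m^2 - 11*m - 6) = (m + 7)/(m + 1)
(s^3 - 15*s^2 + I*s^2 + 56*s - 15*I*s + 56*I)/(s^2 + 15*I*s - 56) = (s^3 + s^2*(-15 + I) + s*(56 - 15*I) + 56*I)/(s^2 + 15*I*s - 56)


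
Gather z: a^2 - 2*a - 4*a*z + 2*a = a^2 - 4*a*z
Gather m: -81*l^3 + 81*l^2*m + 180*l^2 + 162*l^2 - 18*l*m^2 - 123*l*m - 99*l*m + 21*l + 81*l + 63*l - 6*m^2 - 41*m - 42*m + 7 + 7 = -81*l^3 + 342*l^2 + 165*l + m^2*(-18*l - 6) + m*(81*l^2 - 222*l - 83) + 14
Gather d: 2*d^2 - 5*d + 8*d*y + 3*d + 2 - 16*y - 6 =2*d^2 + d*(8*y - 2) - 16*y - 4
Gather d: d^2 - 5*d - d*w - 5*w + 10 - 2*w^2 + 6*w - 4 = d^2 + d*(-w - 5) - 2*w^2 + w + 6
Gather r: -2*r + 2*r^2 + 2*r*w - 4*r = 2*r^2 + r*(2*w - 6)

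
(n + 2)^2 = n^2 + 4*n + 4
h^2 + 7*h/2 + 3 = (h + 3/2)*(h + 2)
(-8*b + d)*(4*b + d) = -32*b^2 - 4*b*d + d^2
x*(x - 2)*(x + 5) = x^3 + 3*x^2 - 10*x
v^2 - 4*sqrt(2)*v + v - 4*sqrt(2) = (v + 1)*(v - 4*sqrt(2))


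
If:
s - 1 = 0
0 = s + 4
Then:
No Solution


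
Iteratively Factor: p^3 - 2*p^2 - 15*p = (p + 3)*(p^2 - 5*p) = (p - 5)*(p + 3)*(p)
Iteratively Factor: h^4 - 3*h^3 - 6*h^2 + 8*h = (h + 2)*(h^3 - 5*h^2 + 4*h) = (h - 4)*(h + 2)*(h^2 - h) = (h - 4)*(h - 1)*(h + 2)*(h)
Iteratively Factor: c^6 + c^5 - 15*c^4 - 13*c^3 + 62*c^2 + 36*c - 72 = (c + 2)*(c^5 - c^4 - 13*c^3 + 13*c^2 + 36*c - 36) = (c - 2)*(c + 2)*(c^4 + c^3 - 11*c^2 - 9*c + 18) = (c - 2)*(c + 2)^2*(c^3 - c^2 - 9*c + 9) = (c - 3)*(c - 2)*(c + 2)^2*(c^2 + 2*c - 3) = (c - 3)*(c - 2)*(c - 1)*(c + 2)^2*(c + 3)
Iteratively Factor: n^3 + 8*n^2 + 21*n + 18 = (n + 2)*(n^2 + 6*n + 9) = (n + 2)*(n + 3)*(n + 3)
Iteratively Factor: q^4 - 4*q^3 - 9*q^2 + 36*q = (q - 4)*(q^3 - 9*q) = (q - 4)*(q + 3)*(q^2 - 3*q) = (q - 4)*(q - 3)*(q + 3)*(q)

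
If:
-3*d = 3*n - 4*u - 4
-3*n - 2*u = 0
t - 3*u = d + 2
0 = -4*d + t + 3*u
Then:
No Solution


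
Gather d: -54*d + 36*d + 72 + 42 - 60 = 54 - 18*d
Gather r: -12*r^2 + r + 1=-12*r^2 + r + 1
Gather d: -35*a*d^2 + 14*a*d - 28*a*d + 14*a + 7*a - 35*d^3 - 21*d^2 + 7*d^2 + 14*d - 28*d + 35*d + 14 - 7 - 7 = 21*a - 35*d^3 + d^2*(-35*a - 14) + d*(21 - 14*a)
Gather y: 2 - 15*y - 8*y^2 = -8*y^2 - 15*y + 2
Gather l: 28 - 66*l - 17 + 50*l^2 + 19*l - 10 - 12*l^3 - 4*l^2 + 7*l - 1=-12*l^3 + 46*l^2 - 40*l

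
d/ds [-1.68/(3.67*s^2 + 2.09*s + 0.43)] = (12.3312*s + 3.5112)/(3.67*s^2 + 2.09*s + 0.43)^2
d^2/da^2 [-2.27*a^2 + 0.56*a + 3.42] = -4.54000000000000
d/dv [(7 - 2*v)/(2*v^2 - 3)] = 2*(2*v^2 - 14*v + 3)/(4*v^4 - 12*v^2 + 9)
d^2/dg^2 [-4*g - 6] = 0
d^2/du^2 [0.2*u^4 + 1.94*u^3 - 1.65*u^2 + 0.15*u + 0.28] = 2.4*u^2 + 11.64*u - 3.3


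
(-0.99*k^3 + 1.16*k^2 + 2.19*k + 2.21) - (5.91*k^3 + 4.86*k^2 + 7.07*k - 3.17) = -6.9*k^3 - 3.7*k^2 - 4.88*k + 5.38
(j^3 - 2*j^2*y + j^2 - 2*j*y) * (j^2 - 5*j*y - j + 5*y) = j^5 - 7*j^4*y + 10*j^3*y^2 - j^3 + 7*j^2*y - 10*j*y^2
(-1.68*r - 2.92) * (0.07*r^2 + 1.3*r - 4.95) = -0.1176*r^3 - 2.3884*r^2 + 4.52*r + 14.454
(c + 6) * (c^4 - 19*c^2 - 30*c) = c^5 + 6*c^4 - 19*c^3 - 144*c^2 - 180*c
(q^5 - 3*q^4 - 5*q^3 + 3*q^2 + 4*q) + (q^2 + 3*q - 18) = q^5 - 3*q^4 - 5*q^3 + 4*q^2 + 7*q - 18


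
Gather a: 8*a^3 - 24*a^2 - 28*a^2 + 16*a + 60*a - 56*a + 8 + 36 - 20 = 8*a^3 - 52*a^2 + 20*a + 24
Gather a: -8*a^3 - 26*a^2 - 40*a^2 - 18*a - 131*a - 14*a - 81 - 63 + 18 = -8*a^3 - 66*a^2 - 163*a - 126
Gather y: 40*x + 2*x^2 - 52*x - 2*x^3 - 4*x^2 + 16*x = -2*x^3 - 2*x^2 + 4*x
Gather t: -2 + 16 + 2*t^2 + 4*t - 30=2*t^2 + 4*t - 16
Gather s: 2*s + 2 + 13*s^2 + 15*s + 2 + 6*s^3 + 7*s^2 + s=6*s^3 + 20*s^2 + 18*s + 4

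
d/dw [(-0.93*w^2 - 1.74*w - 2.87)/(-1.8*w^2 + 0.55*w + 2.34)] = (-3.6435*w^2 - 14.6844*w - 2.4931)/(3.24*w^4 - 1.98*w^3 - 8.1215*w^2 + 2.574*w + 5.4756)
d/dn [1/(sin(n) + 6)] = -cos(n)/(sin(n) + 6)^2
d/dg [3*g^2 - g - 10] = 6*g - 1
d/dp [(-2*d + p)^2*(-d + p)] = (2*d - p)*(4*d - 3*p)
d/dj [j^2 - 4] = 2*j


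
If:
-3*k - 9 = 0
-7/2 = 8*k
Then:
No Solution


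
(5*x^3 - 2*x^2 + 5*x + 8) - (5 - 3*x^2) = 5*x^3 + x^2 + 5*x + 3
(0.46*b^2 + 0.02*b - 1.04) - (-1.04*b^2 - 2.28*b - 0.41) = 1.5*b^2 + 2.3*b - 0.63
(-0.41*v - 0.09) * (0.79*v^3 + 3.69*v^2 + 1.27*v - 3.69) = -0.3239*v^4 - 1.584*v^3 - 0.8528*v^2 + 1.3986*v + 0.3321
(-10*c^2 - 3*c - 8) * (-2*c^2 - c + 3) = 20*c^4 + 16*c^3 - 11*c^2 - c - 24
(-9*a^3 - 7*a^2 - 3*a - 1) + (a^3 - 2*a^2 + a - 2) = -8*a^3 - 9*a^2 - 2*a - 3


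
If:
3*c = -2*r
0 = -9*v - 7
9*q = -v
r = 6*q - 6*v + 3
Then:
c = -442/81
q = 7/81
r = 221/27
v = -7/9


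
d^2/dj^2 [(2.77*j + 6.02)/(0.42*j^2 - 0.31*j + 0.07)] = ((0.84*j - 0.31)*(1.68*j - 0.62)*(2.77*j + 6.02) - (6.9804*j + 3.3394)*(0.42*j^2 - 0.31*j + 0.07))/(0.42*j^2 - 0.31*j + 0.07)^3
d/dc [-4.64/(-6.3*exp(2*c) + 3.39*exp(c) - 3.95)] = (15.7296 - 58.464*exp(c))*exp(c)/(6.3*exp(2*c) - 3.39*exp(c) + 3.95)^2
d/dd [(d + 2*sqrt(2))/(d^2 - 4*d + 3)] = (d^2 - 4*d - 2*(d - 2)*(d + 2*sqrt(2)) + 3)/(d^2 - 4*d + 3)^2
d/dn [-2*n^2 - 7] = -4*n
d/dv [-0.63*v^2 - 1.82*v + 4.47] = -1.26*v - 1.82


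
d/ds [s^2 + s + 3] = 2*s + 1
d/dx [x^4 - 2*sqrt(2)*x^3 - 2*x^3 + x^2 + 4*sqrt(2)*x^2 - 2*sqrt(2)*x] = 4*x^3 - 6*sqrt(2)*x^2 - 6*x^2 + 2*x + 8*sqrt(2)*x - 2*sqrt(2)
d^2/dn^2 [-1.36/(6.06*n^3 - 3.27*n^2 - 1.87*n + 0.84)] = ((49.4496*n - 8.8944)*(6.06*n^3 - 3.27*n^2 - 1.87*n + 0.84) - 1.36*(-36.36*n^2 + 13.08*n + 3.74)*(-18.18*n^2 + 6.54*n + 1.87))/(6.06*n^3 - 3.27*n^2 - 1.87*n + 0.84)^3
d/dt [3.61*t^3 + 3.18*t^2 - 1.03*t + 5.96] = 10.83*t^2 + 6.36*t - 1.03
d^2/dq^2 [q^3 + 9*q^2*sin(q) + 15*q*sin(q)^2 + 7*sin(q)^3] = -9*q^2*sin(q) + 36*q*cos(q) + 30*q*cos(2*q) + 6*q + 51*sin(q)/4 + 30*sin(2*q) + 63*sin(3*q)/4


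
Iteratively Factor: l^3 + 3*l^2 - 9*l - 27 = (l - 3)*(l^2 + 6*l + 9) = (l - 3)*(l + 3)*(l + 3)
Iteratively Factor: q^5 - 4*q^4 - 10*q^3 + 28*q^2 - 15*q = (q - 1)*(q^4 - 3*q^3 - 13*q^2 + 15*q) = (q - 1)*(q + 3)*(q^3 - 6*q^2 + 5*q) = q*(q - 1)*(q + 3)*(q^2 - 6*q + 5) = q*(q - 1)^2*(q + 3)*(q - 5)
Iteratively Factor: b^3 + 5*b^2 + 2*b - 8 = (b + 2)*(b^2 + 3*b - 4) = (b + 2)*(b + 4)*(b - 1)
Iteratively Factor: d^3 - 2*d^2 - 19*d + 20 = (d - 1)*(d^2 - d - 20) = (d - 1)*(d + 4)*(d - 5)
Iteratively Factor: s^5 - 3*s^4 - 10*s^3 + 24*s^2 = (s)*(s^4 - 3*s^3 - 10*s^2 + 24*s) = s^2*(s^3 - 3*s^2 - 10*s + 24) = s^2*(s + 3)*(s^2 - 6*s + 8) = s^2*(s - 4)*(s + 3)*(s - 2)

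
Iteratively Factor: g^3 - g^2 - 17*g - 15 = (g - 5)*(g^2 + 4*g + 3) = (g - 5)*(g + 1)*(g + 3)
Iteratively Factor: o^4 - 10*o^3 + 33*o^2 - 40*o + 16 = (o - 4)*(o^3 - 6*o^2 + 9*o - 4) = (o - 4)*(o - 1)*(o^2 - 5*o + 4) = (o - 4)*(o - 1)^2*(o - 4)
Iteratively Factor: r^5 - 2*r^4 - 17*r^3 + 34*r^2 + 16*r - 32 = (r + 1)*(r^4 - 3*r^3 - 14*r^2 + 48*r - 32) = (r - 1)*(r + 1)*(r^3 - 2*r^2 - 16*r + 32) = (r - 2)*(r - 1)*(r + 1)*(r^2 - 16) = (r - 2)*(r - 1)*(r + 1)*(r + 4)*(r - 4)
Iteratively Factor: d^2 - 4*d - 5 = (d + 1)*(d - 5)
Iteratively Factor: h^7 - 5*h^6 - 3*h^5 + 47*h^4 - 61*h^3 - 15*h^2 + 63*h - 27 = (h + 3)*(h^6 - 8*h^5 + 21*h^4 - 16*h^3 - 13*h^2 + 24*h - 9) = (h - 3)*(h + 3)*(h^5 - 5*h^4 + 6*h^3 + 2*h^2 - 7*h + 3) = (h - 3)^2*(h + 3)*(h^4 - 2*h^3 + 2*h - 1) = (h - 3)^2*(h - 1)*(h + 3)*(h^3 - h^2 - h + 1) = (h - 3)^2*(h - 1)*(h + 1)*(h + 3)*(h^2 - 2*h + 1) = (h - 3)^2*(h - 1)^2*(h + 1)*(h + 3)*(h - 1)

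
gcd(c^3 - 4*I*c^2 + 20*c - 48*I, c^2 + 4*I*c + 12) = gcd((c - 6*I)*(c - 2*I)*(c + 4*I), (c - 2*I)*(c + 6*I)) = c - 2*I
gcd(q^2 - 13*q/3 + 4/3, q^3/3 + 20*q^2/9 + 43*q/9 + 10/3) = 1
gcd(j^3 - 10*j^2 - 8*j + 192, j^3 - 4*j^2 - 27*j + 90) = j - 6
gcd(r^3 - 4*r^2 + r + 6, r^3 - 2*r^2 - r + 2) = r^2 - r - 2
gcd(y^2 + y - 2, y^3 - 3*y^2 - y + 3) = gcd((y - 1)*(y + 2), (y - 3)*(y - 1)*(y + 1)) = y - 1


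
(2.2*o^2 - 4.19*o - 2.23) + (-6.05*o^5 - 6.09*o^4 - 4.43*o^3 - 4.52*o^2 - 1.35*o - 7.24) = -6.05*o^5 - 6.09*o^4 - 4.43*o^3 - 2.32*o^2 - 5.54*o - 9.47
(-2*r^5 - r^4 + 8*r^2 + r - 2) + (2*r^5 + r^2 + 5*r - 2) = -r^4 + 9*r^2 + 6*r - 4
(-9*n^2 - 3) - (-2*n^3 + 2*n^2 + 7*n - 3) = 2*n^3 - 11*n^2 - 7*n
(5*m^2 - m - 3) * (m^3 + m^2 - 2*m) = 5*m^5 + 4*m^4 - 14*m^3 - m^2 + 6*m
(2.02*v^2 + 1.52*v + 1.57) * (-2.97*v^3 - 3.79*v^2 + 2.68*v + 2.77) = -5.9994*v^5 - 12.1702*v^4 - 5.0101*v^3 + 3.7187*v^2 + 8.418*v + 4.3489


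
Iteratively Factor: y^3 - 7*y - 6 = (y + 2)*(y^2 - 2*y - 3) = (y + 1)*(y + 2)*(y - 3)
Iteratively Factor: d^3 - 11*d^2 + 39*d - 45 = (d - 5)*(d^2 - 6*d + 9) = (d - 5)*(d - 3)*(d - 3)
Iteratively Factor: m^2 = (m)*(m)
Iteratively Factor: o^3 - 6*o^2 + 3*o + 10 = (o - 2)*(o^2 - 4*o - 5) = (o - 2)*(o + 1)*(o - 5)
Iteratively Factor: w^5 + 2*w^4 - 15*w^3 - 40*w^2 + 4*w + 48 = (w - 4)*(w^4 + 6*w^3 + 9*w^2 - 4*w - 12) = (w - 4)*(w + 2)*(w^3 + 4*w^2 + w - 6) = (w - 4)*(w + 2)^2*(w^2 + 2*w - 3) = (w - 4)*(w + 2)^2*(w + 3)*(w - 1)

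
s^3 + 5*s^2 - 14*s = s*(s - 2)*(s + 7)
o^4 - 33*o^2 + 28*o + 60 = (o - 5)*(o - 2)*(o + 1)*(o + 6)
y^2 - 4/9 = (y - 2/3)*(y + 2/3)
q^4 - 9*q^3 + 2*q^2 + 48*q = q*(q - 8)*(q - 3)*(q + 2)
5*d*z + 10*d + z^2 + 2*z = (5*d + z)*(z + 2)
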